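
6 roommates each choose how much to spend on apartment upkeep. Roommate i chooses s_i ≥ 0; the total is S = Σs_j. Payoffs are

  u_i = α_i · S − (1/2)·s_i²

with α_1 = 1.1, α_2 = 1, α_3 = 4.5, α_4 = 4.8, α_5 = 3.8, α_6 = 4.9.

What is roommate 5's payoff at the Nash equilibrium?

Roommate i's FOC: ∂u_i/∂s_i = α_i − s_i = 0, so s_i* = α_i.
NE contributions = (1.1, 1, 4.5, 4.8, 3.8, 4.9); S = 20.1.
u_5 = α_5·S − ½·(s_5)² = 3.8·20.1 − ½·3.8² = 69.16.

69.16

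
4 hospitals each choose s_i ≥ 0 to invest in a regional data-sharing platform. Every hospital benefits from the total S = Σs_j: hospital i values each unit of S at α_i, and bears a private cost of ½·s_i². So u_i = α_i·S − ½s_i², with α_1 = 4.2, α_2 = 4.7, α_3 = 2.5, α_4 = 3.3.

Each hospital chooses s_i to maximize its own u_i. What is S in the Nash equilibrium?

Hospital i's FOC: ∂u_i/∂s_i = α_i − s_i = 0, so s_i* = α_i.
NE contributions = (4.2, 4.7, 2.5, 3.3); S = 14.7.

14.7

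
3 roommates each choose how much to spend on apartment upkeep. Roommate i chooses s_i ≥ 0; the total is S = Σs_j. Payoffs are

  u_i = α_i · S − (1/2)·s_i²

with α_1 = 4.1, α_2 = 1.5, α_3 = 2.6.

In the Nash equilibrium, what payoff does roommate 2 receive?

Roommate i's FOC: ∂u_i/∂s_i = α_i − s_i = 0, so s_i* = α_i.
NE contributions = (4.1, 1.5, 2.6); S = 8.2.
u_2 = α_2·S − ½·(s_2)² = 1.5·8.2 − ½·1.5² = 11.175.

11.175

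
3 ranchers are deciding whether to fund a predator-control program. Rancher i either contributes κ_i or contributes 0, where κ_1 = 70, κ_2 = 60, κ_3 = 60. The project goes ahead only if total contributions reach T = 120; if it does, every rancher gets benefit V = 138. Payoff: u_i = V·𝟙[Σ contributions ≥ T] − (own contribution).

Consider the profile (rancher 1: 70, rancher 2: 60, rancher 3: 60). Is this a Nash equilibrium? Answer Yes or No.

Total = 190 ≥ 120: provided.
Rancher 1 (pledges 70, payoff 68): dropping to 0 → total 120, payoff 138. Profitable deviation.

No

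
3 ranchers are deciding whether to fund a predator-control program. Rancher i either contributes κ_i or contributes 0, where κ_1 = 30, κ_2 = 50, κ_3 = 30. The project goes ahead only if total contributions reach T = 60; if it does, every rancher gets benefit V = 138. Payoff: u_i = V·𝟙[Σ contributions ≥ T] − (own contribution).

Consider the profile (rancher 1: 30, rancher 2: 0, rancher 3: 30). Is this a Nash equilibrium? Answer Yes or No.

Yes

Total = 60 ≥ 60: provided.
Rancher 1 (pledges 30, payoff 108): dropping to 0 → total 30, payoff 0. No gain.
Rancher 2 (pledges 0, payoff 138): pledging 50 → total 110, payoff 88. No gain.
Rancher 3 (pledges 30, payoff 108): dropping to 0 → total 30, payoff 0. No gain.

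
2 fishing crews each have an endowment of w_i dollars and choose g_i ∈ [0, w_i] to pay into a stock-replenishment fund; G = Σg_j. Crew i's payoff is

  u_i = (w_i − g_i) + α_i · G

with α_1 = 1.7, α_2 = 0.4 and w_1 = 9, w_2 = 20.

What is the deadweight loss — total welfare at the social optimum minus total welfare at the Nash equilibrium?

∂u_i/∂g_i = α_i − 1, so crew i contributes w_i if α_i > 1, else 0.
α_i > 1 for i ∈ {1}; NE contributions (9, 0), G = 9.
W^NE = Σw_i − G^NE + (Σα_i)·G^NE = 29 + 1.1·9 = 38.9.
Planner: ∂(Σu_j)/∂g_i = Σα_j − 1 = 1.1 > 0, so everyone contributes w_i; G^SO = 29, W^SO = 29 + 1.1·29 = 60.9.
Deadweight loss = 22.

22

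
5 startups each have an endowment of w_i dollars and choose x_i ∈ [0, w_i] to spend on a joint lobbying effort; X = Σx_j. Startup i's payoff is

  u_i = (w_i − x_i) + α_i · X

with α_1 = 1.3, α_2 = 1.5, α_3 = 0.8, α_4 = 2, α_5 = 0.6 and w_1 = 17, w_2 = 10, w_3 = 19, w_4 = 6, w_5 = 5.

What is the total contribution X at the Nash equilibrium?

33

∂u_i/∂x_i = α_i − 1, so startup i contributes w_i if α_i > 1, else 0.
α_i > 1 for i ∈ {1, 2, 4}; NE contributions (17, 10, 0, 6, 0), X = 33.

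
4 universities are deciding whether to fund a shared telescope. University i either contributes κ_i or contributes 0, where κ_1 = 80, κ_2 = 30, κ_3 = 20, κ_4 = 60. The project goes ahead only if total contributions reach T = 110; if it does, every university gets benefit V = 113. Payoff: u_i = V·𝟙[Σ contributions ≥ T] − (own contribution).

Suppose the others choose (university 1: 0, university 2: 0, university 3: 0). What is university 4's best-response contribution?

Others' total = 0. Even contributing 60 gives 60 < 110: no benefit either way.
Best response: 0.

0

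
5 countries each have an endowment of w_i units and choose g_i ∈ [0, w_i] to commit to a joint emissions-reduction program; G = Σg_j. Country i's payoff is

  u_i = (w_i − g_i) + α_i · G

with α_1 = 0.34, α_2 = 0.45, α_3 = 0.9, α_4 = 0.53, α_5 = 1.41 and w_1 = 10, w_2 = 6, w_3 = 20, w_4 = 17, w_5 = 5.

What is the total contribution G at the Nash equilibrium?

∂u_i/∂g_i = α_i − 1, so country i contributes w_i if α_i > 1, else 0.
α_i > 1 for i ∈ {5}; NE contributions (0, 0, 0, 0, 5), G = 5.

5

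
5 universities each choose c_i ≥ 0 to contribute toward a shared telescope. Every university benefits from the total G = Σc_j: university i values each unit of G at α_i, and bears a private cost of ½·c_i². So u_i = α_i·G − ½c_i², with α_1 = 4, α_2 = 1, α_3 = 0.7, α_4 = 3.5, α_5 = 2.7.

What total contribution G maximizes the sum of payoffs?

59.5

Planner FOC: ∂(Σu_j)/∂c_i = (Σα_j) − c_i = 0, so c_i^SO = Σα_j = 11.9 for every i; G^SO = 59.5.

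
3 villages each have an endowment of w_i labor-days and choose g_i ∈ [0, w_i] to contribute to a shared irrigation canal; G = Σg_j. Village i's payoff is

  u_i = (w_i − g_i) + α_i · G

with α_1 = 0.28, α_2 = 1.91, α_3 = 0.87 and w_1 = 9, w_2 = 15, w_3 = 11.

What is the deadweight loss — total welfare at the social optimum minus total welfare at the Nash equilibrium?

∂u_i/∂g_i = α_i − 1, so village i contributes w_i if α_i > 1, else 0.
α_i > 1 for i ∈ {2}; NE contributions (0, 15, 0), G = 15.
W^NE = Σw_i − G^NE + (Σα_i)·G^NE = 35 + 2.06·15 = 65.9.
Planner: ∂(Σu_j)/∂g_i = Σα_j − 1 = 2.06 > 0, so everyone contributes w_i; G^SO = 35, W^SO = 35 + 2.06·35 = 107.1.
Deadweight loss = 41.2.

41.2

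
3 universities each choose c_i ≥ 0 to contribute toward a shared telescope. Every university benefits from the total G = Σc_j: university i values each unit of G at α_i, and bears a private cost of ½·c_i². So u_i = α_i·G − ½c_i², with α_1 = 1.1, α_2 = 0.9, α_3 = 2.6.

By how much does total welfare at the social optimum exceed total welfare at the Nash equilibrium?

14.97

University i's FOC: ∂u_i/∂c_i = α_i − c_i = 0, so c_i* = α_i.
NE contributions = (1.1, 0.9, 2.6); G = 4.6.
W^NE = (Σα)·G − ½Σα_i² = 4.6² − ½·8.78 = 16.77.
Planner sets c_i = Σα_j = 4.6 for every i, so G^SO = 3·4.6 = 13.8.
W^SO = (Σα)·G^SO − ½·3·(Σα)² = (3/2)·4.6² = 31.74.
Deadweight loss = W^SO − W^NE = 14.97.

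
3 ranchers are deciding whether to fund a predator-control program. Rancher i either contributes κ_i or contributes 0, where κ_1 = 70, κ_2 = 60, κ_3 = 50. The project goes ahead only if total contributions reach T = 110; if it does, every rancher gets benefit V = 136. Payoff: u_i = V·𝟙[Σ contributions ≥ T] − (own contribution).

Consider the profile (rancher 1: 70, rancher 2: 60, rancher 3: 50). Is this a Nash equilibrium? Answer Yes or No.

Total = 180 ≥ 110: provided.
Rancher 1 (pledges 70, payoff 66): dropping to 0 → total 110, payoff 136. Profitable deviation.

No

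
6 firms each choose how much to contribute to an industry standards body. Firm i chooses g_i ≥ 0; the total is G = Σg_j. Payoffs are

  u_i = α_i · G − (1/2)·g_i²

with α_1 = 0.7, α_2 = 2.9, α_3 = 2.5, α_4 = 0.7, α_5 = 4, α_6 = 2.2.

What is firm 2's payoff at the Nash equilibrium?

33.495

Firm i's FOC: ∂u_i/∂g_i = α_i − g_i = 0, so g_i* = α_i.
NE contributions = (0.7, 2.9, 2.5, 0.7, 4, 2.2); G = 13.
u_2 = α_2·G − ½·(g_2)² = 2.9·13 − ½·2.9² = 33.495.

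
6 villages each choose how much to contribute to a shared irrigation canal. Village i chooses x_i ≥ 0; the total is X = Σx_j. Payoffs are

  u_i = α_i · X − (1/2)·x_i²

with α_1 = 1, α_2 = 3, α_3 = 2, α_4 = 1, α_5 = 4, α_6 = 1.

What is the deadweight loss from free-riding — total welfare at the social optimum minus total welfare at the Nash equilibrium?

Village i's FOC: ∂u_i/∂x_i = α_i − x_i = 0, so x_i* = α_i.
NE contributions = (1, 3, 2, 1, 4, 1); X = 12.
W^NE = (Σα)·X − ½Σα_i² = 12² − ½·32 = 128.
Planner sets x_i = Σα_j = 12 for every i, so X^SO = 6·12 = 72.
W^SO = (Σα)·X^SO − ½·6·(Σα)² = (6/2)·12² = 432.
Deadweight loss = W^SO − W^NE = 304.

304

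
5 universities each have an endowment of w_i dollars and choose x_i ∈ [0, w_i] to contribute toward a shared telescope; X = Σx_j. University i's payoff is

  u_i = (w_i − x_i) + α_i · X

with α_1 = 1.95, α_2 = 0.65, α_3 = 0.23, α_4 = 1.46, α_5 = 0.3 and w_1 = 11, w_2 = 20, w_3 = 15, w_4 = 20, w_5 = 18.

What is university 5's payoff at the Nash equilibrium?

∂u_i/∂x_i = α_i − 1, so university i contributes w_i if α_i > 1, else 0.
α_i > 1 for i ∈ {1, 4}; NE contributions (11, 0, 0, 20, 0), X = 31.
u_5 = (18 − 0) + 0.3·31 = 27.3.

27.3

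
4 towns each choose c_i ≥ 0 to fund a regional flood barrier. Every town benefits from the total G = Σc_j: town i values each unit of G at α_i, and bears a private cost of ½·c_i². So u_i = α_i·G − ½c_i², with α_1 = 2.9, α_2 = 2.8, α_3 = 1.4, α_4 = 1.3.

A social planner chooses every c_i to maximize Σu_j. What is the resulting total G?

33.6

Planner FOC: ∂(Σu_j)/∂c_i = (Σα_j) − c_i = 0, so c_i^SO = Σα_j = 8.4 for every i; G^SO = 33.6.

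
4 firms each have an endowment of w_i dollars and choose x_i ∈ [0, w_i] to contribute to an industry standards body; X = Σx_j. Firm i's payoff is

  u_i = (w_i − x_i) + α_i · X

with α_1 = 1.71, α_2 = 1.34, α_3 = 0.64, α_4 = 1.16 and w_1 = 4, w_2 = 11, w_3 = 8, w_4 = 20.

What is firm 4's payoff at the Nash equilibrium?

40.6

∂u_i/∂x_i = α_i − 1, so firm i contributes w_i if α_i > 1, else 0.
α_i > 1 for i ∈ {1, 2, 4}; NE contributions (4, 11, 0, 20), X = 35.
u_4 = (20 − 20) + 1.16·35 = 40.6.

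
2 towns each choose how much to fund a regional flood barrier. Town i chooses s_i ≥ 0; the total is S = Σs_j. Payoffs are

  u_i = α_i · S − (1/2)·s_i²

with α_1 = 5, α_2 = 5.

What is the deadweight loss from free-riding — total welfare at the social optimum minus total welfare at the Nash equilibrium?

Town i's FOC: ∂u_i/∂s_i = α_i − s_i = 0, so s_i* = α_i.
NE contributions = (5, 5); S = 10.
W^NE = (Σα)·S − ½Σα_i² = 10² − ½·50 = 75.
Planner sets s_i = Σα_j = 10 for every i, so S^SO = 2·10 = 20.
W^SO = (Σα)·S^SO − ½·2·(Σα)² = (2/2)·10² = 100.
Deadweight loss = W^SO − W^NE = 25.

25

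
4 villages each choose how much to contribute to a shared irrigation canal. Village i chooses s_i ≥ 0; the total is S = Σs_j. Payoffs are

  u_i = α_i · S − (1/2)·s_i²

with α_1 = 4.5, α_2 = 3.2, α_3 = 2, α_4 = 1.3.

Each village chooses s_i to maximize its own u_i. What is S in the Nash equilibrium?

11

Village i's FOC: ∂u_i/∂s_i = α_i − s_i = 0, so s_i* = α_i.
NE contributions = (4.5, 3.2, 2, 1.3); S = 11.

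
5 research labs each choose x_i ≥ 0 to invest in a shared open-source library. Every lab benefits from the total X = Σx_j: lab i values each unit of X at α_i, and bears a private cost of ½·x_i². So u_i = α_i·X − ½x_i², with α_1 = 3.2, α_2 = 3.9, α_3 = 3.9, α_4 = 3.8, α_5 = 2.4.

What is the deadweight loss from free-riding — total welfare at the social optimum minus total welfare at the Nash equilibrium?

474.19

Lab i's FOC: ∂u_i/∂x_i = α_i − x_i = 0, so x_i* = α_i.
NE contributions = (3.2, 3.9, 3.9, 3.8, 2.4); X = 17.2.
W^NE = (Σα)·X − ½Σα_i² = 17.2² − ½·60.86 = 265.41.
Planner sets x_i = Σα_j = 17.2 for every i, so X^SO = 5·17.2 = 86.
W^SO = (Σα)·X^SO − ½·5·(Σα)² = (5/2)·17.2² = 739.6.
Deadweight loss = W^SO − W^NE = 474.19.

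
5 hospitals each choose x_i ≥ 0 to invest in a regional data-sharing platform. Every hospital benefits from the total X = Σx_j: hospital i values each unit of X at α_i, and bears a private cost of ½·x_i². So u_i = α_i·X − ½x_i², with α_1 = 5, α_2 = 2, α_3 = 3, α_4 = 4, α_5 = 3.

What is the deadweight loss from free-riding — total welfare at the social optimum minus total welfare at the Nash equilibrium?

Hospital i's FOC: ∂u_i/∂x_i = α_i − x_i = 0, so x_i* = α_i.
NE contributions = (5, 2, 3, 4, 3); X = 17.
W^NE = (Σα)·X − ½Σα_i² = 17² − ½·63 = 257.5.
Planner sets x_i = Σα_j = 17 for every i, so X^SO = 5·17 = 85.
W^SO = (Σα)·X^SO − ½·5·(Σα)² = (5/2)·17² = 722.5.
Deadweight loss = W^SO − W^NE = 465.

465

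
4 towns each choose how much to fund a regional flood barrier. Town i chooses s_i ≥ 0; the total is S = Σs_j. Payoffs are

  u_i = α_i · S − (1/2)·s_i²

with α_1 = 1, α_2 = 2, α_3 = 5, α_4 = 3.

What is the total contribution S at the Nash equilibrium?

Town i's FOC: ∂u_i/∂s_i = α_i − s_i = 0, so s_i* = α_i.
NE contributions = (1, 2, 5, 3); S = 11.

11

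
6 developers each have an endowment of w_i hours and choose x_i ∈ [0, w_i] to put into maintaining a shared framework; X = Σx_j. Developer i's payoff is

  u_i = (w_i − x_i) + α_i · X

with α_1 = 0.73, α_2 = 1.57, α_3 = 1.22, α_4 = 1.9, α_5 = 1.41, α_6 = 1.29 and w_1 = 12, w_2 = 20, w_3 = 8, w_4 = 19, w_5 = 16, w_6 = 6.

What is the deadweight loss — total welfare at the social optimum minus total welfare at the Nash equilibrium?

∂u_i/∂x_i = α_i − 1, so developer i contributes w_i if α_i > 1, else 0.
α_i > 1 for i ∈ {2, 3, 4, 5, 6}; NE contributions (0, 20, 8, 19, 16, 6), X = 69.
W^NE = Σw_i − X^NE + (Σα_i)·X^NE = 81 + 7.12·69 = 572.28.
Planner: ∂(Σu_j)/∂x_i = Σα_j − 1 = 7.12 > 0, so everyone contributes w_i; X^SO = 81, W^SO = 81 + 7.12·81 = 657.72.
Deadweight loss = 85.44.

85.44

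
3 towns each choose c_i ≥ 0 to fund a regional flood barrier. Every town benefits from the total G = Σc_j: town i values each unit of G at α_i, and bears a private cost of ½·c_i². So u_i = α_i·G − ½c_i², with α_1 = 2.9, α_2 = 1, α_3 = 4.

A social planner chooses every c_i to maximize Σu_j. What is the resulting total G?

23.7

Planner FOC: ∂(Σu_j)/∂c_i = (Σα_j) − c_i = 0, so c_i^SO = Σα_j = 7.9 for every i; G^SO = 23.7.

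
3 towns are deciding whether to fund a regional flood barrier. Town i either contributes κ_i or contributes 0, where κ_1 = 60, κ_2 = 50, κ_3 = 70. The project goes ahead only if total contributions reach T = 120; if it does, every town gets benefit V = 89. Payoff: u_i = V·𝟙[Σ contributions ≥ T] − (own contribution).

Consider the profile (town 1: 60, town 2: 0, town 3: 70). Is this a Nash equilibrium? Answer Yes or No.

Total = 130 ≥ 120: provided.
Town 1 (pledges 60, payoff 29): dropping to 0 → total 70, payoff 0. No gain.
Town 2 (pledges 0, payoff 89): pledging 50 → total 180, payoff 39. No gain.
Town 3 (pledges 70, payoff 19): dropping to 0 → total 60, payoff 0. No gain.

Yes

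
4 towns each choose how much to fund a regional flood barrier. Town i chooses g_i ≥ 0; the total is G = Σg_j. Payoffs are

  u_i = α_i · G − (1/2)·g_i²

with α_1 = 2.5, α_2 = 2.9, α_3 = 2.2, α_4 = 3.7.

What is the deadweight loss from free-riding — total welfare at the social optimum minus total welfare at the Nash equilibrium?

Town i's FOC: ∂u_i/∂g_i = α_i − g_i = 0, so g_i* = α_i.
NE contributions = (2.5, 2.9, 2.2, 3.7); G = 11.3.
W^NE = (Σα)·G − ½Σα_i² = 11.3² − ½·33.19 = 111.095.
Planner sets g_i = Σα_j = 11.3 for every i, so G^SO = 4·11.3 = 45.2.
W^SO = (Σα)·G^SO − ½·4·(Σα)² = (4/2)·11.3² = 255.38.
Deadweight loss = W^SO − W^NE = 144.285.

144.285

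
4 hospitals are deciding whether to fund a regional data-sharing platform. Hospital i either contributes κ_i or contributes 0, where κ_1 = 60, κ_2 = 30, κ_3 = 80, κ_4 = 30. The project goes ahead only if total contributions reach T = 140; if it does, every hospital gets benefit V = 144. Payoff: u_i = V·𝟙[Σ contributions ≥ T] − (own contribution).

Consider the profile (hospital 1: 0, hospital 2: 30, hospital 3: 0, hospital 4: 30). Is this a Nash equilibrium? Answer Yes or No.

No

Total = 60 < 140: not provided.
Hospital 1 (pledges 0, payoff 0): pledging 60 → total 120, payoff -60. No gain.
Hospital 2 (pledges 30, payoff -30): dropping to 0 → total 30, payoff 0. Profitable deviation.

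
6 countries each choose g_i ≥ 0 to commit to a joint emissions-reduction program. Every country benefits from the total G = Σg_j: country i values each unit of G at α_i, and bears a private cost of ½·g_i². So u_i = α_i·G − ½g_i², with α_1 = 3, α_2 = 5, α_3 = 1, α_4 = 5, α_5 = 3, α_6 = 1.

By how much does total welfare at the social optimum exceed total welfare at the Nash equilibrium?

683

Country i's FOC: ∂u_i/∂g_i = α_i − g_i = 0, so g_i* = α_i.
NE contributions = (3, 5, 1, 5, 3, 1); G = 18.
W^NE = (Σα)·G − ½Σα_i² = 18² − ½·70 = 289.
Planner sets g_i = Σα_j = 18 for every i, so G^SO = 6·18 = 108.
W^SO = (Σα)·G^SO − ½·6·(Σα)² = (6/2)·18² = 972.
Deadweight loss = W^SO − W^NE = 683.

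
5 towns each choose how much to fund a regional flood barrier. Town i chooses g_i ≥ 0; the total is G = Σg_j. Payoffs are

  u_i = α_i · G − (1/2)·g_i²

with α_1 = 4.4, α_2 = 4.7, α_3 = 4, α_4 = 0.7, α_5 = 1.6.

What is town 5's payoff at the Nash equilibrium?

Town i's FOC: ∂u_i/∂g_i = α_i − g_i = 0, so g_i* = α_i.
NE contributions = (4.4, 4.7, 4, 0.7, 1.6); G = 15.4.
u_5 = α_5·G − ½·(g_5)² = 1.6·15.4 − ½·1.6² = 23.36.

23.36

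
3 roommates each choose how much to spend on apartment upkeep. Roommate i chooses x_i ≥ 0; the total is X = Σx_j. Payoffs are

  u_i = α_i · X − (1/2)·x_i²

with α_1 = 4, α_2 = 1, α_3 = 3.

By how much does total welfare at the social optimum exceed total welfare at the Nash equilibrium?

45

Roommate i's FOC: ∂u_i/∂x_i = α_i − x_i = 0, so x_i* = α_i.
NE contributions = (4, 1, 3); X = 8.
W^NE = (Σα)·X − ½Σα_i² = 8² − ½·26 = 51.
Planner sets x_i = Σα_j = 8 for every i, so X^SO = 3·8 = 24.
W^SO = (Σα)·X^SO − ½·3·(Σα)² = (3/2)·8² = 96.
Deadweight loss = W^SO − W^NE = 45.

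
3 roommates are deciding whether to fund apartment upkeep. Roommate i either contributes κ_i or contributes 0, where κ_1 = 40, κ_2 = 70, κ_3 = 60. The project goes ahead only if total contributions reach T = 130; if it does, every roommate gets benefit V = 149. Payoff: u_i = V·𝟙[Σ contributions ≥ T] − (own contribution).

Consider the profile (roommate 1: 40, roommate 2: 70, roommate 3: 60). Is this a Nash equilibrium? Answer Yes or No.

Total = 170 ≥ 130: provided.
Roommate 1 (pledges 40, payoff 109): dropping to 0 → total 130, payoff 149. Profitable deviation.

No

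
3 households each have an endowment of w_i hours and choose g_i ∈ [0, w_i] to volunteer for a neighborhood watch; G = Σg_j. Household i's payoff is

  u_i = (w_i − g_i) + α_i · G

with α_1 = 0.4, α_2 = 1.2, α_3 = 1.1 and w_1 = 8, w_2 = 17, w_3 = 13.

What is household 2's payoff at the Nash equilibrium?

∂u_i/∂g_i = α_i − 1, so household i contributes w_i if α_i > 1, else 0.
α_i > 1 for i ∈ {2, 3}; NE contributions (0, 17, 13), G = 30.
u_2 = (17 − 17) + 1.2·30 = 36.

36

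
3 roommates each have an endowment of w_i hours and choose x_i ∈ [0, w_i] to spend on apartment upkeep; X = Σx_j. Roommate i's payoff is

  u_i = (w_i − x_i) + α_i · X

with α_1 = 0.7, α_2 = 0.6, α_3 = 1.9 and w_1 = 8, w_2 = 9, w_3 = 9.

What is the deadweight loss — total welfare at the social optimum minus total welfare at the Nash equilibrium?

37.4

∂u_i/∂x_i = α_i − 1, so roommate i contributes w_i if α_i > 1, else 0.
α_i > 1 for i ∈ {3}; NE contributions (0, 0, 9), X = 9.
W^NE = Σw_i − X^NE + (Σα_i)·X^NE = 26 + 2.2·9 = 45.8.
Planner: ∂(Σu_j)/∂x_i = Σα_j − 1 = 2.2 > 0, so everyone contributes w_i; X^SO = 26, W^SO = 26 + 2.2·26 = 83.2.
Deadweight loss = 37.4.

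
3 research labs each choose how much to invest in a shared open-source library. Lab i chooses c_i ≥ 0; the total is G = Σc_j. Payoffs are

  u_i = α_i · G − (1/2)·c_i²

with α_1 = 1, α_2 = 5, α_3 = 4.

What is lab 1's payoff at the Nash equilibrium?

9.5

Lab i's FOC: ∂u_i/∂c_i = α_i − c_i = 0, so c_i* = α_i.
NE contributions = (1, 5, 4); G = 10.
u_1 = α_1·G − ½·(c_1)² = 1·10 − ½·1² = 9.5.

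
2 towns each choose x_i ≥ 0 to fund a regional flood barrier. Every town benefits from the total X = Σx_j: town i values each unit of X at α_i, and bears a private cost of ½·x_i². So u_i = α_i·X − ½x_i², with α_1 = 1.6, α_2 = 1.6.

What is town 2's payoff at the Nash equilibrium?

Town i's FOC: ∂u_i/∂x_i = α_i − x_i = 0, so x_i* = α_i.
NE contributions = (1.6, 1.6); X = 3.2.
u_2 = α_2·X − ½·(x_2)² = 1.6·3.2 − ½·1.6² = 3.84.

3.84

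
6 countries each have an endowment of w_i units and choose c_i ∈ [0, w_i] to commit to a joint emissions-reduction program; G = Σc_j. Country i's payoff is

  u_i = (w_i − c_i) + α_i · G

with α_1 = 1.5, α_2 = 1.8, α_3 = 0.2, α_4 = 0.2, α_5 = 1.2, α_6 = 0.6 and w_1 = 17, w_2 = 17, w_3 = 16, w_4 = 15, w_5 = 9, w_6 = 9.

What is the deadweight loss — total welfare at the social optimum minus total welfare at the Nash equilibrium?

180

∂u_i/∂c_i = α_i − 1, so country i contributes w_i if α_i > 1, else 0.
α_i > 1 for i ∈ {1, 2, 5}; NE contributions (17, 17, 0, 0, 9, 0), G = 43.
W^NE = Σw_i − G^NE + (Σα_i)·G^NE = 83 + 4.5·43 = 276.5.
Planner: ∂(Σu_j)/∂c_i = Σα_j − 1 = 4.5 > 0, so everyone contributes w_i; G^SO = 83, W^SO = 83 + 4.5·83 = 456.5.
Deadweight loss = 180.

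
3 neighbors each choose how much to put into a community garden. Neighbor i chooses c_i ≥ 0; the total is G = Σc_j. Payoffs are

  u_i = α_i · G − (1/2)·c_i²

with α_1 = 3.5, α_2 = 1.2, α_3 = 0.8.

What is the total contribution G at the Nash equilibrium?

Neighbor i's FOC: ∂u_i/∂c_i = α_i − c_i = 0, so c_i* = α_i.
NE contributions = (3.5, 1.2, 0.8); G = 5.5.

5.5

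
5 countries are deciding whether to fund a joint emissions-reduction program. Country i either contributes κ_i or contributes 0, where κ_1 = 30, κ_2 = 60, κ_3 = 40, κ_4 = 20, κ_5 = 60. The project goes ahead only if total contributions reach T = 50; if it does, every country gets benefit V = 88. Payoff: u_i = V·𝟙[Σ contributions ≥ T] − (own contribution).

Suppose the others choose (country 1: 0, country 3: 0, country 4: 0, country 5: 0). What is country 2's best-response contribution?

Others' total = 0. Contributing 60 brings total to 60 ≥ 50: gain V − κ_2 = 28.
Best response: 60.

60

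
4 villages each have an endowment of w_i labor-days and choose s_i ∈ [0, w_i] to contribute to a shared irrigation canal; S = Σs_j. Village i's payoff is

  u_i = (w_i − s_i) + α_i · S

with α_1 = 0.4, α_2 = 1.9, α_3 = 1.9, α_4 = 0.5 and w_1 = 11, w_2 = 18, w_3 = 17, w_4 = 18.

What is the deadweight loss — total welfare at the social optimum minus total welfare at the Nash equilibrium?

107.3

∂u_i/∂s_i = α_i − 1, so village i contributes w_i if α_i > 1, else 0.
α_i > 1 for i ∈ {2, 3}; NE contributions (0, 18, 17, 0), S = 35.
W^NE = Σw_i − S^NE + (Σα_i)·S^NE = 64 + 3.7·35 = 193.5.
Planner: ∂(Σu_j)/∂s_i = Σα_j − 1 = 3.7 > 0, so everyone contributes w_i; S^SO = 64, W^SO = 64 + 3.7·64 = 300.8.
Deadweight loss = 107.3.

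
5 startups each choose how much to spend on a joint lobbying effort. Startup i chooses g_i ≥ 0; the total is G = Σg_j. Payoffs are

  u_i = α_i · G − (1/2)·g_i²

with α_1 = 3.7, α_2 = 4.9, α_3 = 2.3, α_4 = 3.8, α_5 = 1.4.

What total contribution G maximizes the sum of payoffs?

Planner FOC: ∂(Σu_j)/∂g_i = (Σα_j) − g_i = 0, so g_i^SO = Σα_j = 16.1 for every i; G^SO = 80.5.

80.5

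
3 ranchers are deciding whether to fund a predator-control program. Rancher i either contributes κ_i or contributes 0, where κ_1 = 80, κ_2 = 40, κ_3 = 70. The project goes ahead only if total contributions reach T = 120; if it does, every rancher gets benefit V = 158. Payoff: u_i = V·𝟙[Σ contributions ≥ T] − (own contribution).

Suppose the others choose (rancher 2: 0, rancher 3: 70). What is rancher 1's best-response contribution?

80

Others' total = 70. Contributing 80 brings total to 150 ≥ 120: gain V − κ_1 = 78.
Best response: 80.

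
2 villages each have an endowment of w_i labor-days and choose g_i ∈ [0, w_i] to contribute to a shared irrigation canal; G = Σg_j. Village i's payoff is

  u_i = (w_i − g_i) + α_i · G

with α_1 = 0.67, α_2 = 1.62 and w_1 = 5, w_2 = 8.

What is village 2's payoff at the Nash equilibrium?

∂u_i/∂g_i = α_i − 1, so village i contributes w_i if α_i > 1, else 0.
α_i > 1 for i ∈ {2}; NE contributions (0, 8), G = 8.
u_2 = (8 − 8) + 1.62·8 = 12.96.

12.96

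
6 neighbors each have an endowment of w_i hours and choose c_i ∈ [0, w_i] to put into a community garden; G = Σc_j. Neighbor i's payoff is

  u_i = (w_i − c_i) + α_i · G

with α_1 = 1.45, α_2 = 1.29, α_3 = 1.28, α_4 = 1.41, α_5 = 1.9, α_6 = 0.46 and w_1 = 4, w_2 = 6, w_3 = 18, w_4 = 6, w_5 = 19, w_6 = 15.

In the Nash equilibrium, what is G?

∂u_i/∂c_i = α_i − 1, so neighbor i contributes w_i if α_i > 1, else 0.
α_i > 1 for i ∈ {1, 2, 3, 4, 5}; NE contributions (4, 6, 18, 6, 19, 0), G = 53.

53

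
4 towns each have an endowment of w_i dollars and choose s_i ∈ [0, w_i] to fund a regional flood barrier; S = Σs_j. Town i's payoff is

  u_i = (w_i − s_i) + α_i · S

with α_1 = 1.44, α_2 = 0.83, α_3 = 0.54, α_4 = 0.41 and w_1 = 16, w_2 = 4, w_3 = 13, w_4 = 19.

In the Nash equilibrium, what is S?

16

∂u_i/∂s_i = α_i − 1, so town i contributes w_i if α_i > 1, else 0.
α_i > 1 for i ∈ {1}; NE contributions (16, 0, 0, 0), S = 16.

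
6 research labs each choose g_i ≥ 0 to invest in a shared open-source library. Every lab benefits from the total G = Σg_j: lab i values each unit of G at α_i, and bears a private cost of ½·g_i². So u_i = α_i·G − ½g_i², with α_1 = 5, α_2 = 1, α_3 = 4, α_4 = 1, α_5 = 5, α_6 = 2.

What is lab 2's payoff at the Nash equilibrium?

Lab i's FOC: ∂u_i/∂g_i = α_i − g_i = 0, so g_i* = α_i.
NE contributions = (5, 1, 4, 1, 5, 2); G = 18.
u_2 = α_2·G − ½·(g_2)² = 1·18 − ½·1² = 17.5.

17.5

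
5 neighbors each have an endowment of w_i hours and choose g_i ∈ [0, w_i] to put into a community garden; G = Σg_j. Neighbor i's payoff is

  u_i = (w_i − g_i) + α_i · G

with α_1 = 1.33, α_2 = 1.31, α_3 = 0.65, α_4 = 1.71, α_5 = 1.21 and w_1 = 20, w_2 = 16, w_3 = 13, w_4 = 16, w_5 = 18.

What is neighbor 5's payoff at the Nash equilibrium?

84.7

∂u_i/∂g_i = α_i − 1, so neighbor i contributes w_i if α_i > 1, else 0.
α_i > 1 for i ∈ {1, 2, 4, 5}; NE contributions (20, 16, 0, 16, 18), G = 70.
u_5 = (18 − 18) + 1.21·70 = 84.7.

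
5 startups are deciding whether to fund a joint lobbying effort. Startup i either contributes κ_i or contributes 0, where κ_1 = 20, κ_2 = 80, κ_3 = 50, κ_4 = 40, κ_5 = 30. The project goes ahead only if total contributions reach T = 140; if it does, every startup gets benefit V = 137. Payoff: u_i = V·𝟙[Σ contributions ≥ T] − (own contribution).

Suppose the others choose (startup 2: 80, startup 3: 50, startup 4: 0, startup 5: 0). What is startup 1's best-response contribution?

20

Others' total = 130. Contributing 20 brings total to 150 ≥ 140: gain V − κ_1 = 117.
Best response: 20.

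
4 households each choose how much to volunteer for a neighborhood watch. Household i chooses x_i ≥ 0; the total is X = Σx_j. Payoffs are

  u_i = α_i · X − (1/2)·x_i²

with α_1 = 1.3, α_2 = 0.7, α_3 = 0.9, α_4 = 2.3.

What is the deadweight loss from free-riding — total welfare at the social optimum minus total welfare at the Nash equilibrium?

31.18

Household i's FOC: ∂u_i/∂x_i = α_i − x_i = 0, so x_i* = α_i.
NE contributions = (1.3, 0.7, 0.9, 2.3); X = 5.2.
W^NE = (Σα)·X − ½Σα_i² = 5.2² − ½·8.28 = 22.9.
Planner sets x_i = Σα_j = 5.2 for every i, so X^SO = 4·5.2 = 20.8.
W^SO = (Σα)·X^SO − ½·4·(Σα)² = (4/2)·5.2² = 54.08.
Deadweight loss = W^SO − W^NE = 31.18.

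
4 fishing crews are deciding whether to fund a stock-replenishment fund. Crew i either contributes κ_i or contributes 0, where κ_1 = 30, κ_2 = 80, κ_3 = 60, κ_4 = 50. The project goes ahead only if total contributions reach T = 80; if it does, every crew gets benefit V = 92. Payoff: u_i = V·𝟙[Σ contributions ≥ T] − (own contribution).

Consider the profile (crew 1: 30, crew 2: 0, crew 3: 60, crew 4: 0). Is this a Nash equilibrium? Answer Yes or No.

Yes

Total = 90 ≥ 80: provided.
Crew 1 (pledges 30, payoff 62): dropping to 0 → total 60, payoff 0. No gain.
Crew 2 (pledges 0, payoff 92): pledging 80 → total 170, payoff 12. No gain.
Crew 3 (pledges 60, payoff 32): dropping to 0 → total 30, payoff 0. No gain.
Crew 4 (pledges 0, payoff 92): pledging 50 → total 140, payoff 42. No gain.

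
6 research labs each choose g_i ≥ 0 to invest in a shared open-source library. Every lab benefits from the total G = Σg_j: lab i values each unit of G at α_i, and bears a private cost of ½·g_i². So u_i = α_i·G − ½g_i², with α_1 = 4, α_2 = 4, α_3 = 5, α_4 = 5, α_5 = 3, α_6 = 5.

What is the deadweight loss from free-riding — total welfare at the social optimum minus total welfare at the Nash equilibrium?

Lab i's FOC: ∂u_i/∂g_i = α_i − g_i = 0, so g_i* = α_i.
NE contributions = (4, 4, 5, 5, 3, 5); G = 26.
W^NE = (Σα)·G − ½Σα_i² = 26² − ½·116 = 618.
Planner sets g_i = Σα_j = 26 for every i, so G^SO = 6·26 = 156.
W^SO = (Σα)·G^SO − ½·6·(Σα)² = (6/2)·26² = 2028.
Deadweight loss = W^SO − W^NE = 1410.

1410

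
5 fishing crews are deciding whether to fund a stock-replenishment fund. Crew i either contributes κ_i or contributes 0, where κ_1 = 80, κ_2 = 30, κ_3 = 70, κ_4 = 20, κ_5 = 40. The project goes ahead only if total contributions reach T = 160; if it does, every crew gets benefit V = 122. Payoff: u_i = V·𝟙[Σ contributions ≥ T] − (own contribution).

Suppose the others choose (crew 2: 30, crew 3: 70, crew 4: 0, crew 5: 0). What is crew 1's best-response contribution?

80

Others' total = 100. Contributing 80 brings total to 180 ≥ 160: gain V − κ_1 = 42.
Best response: 80.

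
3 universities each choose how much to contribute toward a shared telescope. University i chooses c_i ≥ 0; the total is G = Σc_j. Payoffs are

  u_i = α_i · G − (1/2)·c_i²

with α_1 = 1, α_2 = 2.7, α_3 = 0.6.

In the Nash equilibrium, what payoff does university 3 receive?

University i's FOC: ∂u_i/∂c_i = α_i − c_i = 0, so c_i* = α_i.
NE contributions = (1, 2.7, 0.6); G = 4.3.
u_3 = α_3·G − ½·(c_3)² = 0.6·4.3 − ½·0.6² = 2.4.

2.4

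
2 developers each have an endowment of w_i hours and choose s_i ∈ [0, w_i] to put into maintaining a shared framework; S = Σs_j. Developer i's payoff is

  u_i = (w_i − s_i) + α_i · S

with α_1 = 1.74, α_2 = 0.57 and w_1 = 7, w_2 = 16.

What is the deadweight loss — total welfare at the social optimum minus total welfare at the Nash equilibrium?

20.96

∂u_i/∂s_i = α_i − 1, so developer i contributes w_i if α_i > 1, else 0.
α_i > 1 for i ∈ {1}; NE contributions (7, 0), S = 7.
W^NE = Σw_i − S^NE + (Σα_i)·S^NE = 23 + 1.31·7 = 32.17.
Planner: ∂(Σu_j)/∂s_i = Σα_j − 1 = 1.31 > 0, so everyone contributes w_i; S^SO = 23, W^SO = 23 + 1.31·23 = 53.13.
Deadweight loss = 20.96.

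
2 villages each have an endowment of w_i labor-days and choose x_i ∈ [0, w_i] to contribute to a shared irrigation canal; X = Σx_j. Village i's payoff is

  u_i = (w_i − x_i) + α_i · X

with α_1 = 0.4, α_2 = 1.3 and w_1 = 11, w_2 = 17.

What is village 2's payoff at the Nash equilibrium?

22.1

∂u_i/∂x_i = α_i − 1, so village i contributes w_i if α_i > 1, else 0.
α_i > 1 for i ∈ {2}; NE contributions (0, 17), X = 17.
u_2 = (17 − 17) + 1.3·17 = 22.1.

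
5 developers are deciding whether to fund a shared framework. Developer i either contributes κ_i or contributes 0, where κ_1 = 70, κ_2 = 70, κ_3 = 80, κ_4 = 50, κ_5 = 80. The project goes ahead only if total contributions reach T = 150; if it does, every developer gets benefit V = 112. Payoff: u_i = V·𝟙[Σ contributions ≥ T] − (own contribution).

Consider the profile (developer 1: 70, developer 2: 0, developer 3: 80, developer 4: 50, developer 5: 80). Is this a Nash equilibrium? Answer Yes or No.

No

Total = 280 ≥ 150: provided.
Developer 1 (pledges 70, payoff 42): dropping to 0 → total 210, payoff 112. Profitable deviation.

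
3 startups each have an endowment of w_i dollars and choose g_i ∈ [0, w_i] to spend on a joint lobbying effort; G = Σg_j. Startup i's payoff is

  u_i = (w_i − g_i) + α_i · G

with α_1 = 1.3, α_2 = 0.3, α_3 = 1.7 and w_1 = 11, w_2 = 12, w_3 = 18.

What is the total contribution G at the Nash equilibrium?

29

∂u_i/∂g_i = α_i − 1, so startup i contributes w_i if α_i > 1, else 0.
α_i > 1 for i ∈ {1, 3}; NE contributions (11, 0, 18), G = 29.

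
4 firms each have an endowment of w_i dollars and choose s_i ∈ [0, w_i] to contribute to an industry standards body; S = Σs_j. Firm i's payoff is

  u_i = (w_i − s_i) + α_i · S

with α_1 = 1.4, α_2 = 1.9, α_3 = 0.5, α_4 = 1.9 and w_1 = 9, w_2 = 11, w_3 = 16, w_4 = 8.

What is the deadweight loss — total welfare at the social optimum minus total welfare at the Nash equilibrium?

75.2

∂u_i/∂s_i = α_i − 1, so firm i contributes w_i if α_i > 1, else 0.
α_i > 1 for i ∈ {1, 2, 4}; NE contributions (9, 11, 0, 8), S = 28.
W^NE = Σw_i − S^NE + (Σα_i)·S^NE = 44 + 4.7·28 = 175.6.
Planner: ∂(Σu_j)/∂s_i = Σα_j − 1 = 4.7 > 0, so everyone contributes w_i; S^SO = 44, W^SO = 44 + 4.7·44 = 250.8.
Deadweight loss = 75.2.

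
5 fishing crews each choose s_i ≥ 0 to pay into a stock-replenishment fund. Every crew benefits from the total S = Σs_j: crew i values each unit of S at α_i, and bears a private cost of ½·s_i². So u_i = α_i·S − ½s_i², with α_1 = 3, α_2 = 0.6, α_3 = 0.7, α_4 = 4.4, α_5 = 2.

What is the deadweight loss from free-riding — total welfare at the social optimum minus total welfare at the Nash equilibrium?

188.34

Crew i's FOC: ∂u_i/∂s_i = α_i − s_i = 0, so s_i* = α_i.
NE contributions = (3, 0.6, 0.7, 4.4, 2); S = 10.7.
W^NE = (Σα)·S − ½Σα_i² = 10.7² − ½·33.21 = 97.885.
Planner sets s_i = Σα_j = 10.7 for every i, so S^SO = 5·10.7 = 53.5.
W^SO = (Σα)·S^SO − ½·5·(Σα)² = (5/2)·10.7² = 286.225.
Deadweight loss = W^SO − W^NE = 188.34.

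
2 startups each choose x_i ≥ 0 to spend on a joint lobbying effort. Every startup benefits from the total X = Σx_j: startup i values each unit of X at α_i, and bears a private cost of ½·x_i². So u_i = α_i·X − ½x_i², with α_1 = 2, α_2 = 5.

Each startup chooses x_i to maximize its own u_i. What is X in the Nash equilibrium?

7

Startup i's FOC: ∂u_i/∂x_i = α_i − x_i = 0, so x_i* = α_i.
NE contributions = (2, 5); X = 7.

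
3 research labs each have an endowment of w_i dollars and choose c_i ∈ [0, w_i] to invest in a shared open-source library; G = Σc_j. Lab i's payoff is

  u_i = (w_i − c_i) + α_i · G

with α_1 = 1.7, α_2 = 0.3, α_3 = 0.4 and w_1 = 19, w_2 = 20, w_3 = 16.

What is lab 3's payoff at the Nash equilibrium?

∂u_i/∂c_i = α_i − 1, so lab i contributes w_i if α_i > 1, else 0.
α_i > 1 for i ∈ {1}; NE contributions (19, 0, 0), G = 19.
u_3 = (16 − 0) + 0.4·19 = 23.6.

23.6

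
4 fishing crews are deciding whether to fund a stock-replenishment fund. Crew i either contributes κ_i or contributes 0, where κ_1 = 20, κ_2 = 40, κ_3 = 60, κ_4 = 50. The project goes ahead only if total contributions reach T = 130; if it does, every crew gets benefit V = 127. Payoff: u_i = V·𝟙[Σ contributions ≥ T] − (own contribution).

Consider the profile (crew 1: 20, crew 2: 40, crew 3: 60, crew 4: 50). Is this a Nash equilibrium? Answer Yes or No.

Total = 170 ≥ 130: provided.
Crew 1 (pledges 20, payoff 107): dropping to 0 → total 150, payoff 127. Profitable deviation.

No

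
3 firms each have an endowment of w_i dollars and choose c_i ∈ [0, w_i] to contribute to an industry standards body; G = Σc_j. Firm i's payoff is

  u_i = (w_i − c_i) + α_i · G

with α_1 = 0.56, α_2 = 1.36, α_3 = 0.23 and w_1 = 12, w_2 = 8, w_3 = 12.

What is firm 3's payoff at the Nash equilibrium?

∂u_i/∂c_i = α_i − 1, so firm i contributes w_i if α_i > 1, else 0.
α_i > 1 for i ∈ {2}; NE contributions (0, 8, 0), G = 8.
u_3 = (12 − 0) + 0.23·8 = 13.84.

13.84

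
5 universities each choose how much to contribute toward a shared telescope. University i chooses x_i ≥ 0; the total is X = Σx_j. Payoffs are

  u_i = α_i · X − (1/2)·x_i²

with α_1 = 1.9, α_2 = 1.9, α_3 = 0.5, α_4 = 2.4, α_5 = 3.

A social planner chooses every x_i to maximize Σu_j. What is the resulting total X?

48.5

Planner FOC: ∂(Σu_j)/∂x_i = (Σα_j) − x_i = 0, so x_i^SO = Σα_j = 9.7 for every i; X^SO = 48.5.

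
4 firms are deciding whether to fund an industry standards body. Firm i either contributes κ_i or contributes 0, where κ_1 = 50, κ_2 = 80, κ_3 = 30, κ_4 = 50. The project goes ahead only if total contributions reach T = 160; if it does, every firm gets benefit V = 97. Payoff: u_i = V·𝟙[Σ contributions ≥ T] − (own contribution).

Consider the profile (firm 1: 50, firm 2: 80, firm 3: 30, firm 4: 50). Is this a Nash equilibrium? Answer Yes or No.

No

Total = 210 ≥ 160: provided.
Firm 1 (pledges 50, payoff 47): dropping to 0 → total 160, payoff 97. Profitable deviation.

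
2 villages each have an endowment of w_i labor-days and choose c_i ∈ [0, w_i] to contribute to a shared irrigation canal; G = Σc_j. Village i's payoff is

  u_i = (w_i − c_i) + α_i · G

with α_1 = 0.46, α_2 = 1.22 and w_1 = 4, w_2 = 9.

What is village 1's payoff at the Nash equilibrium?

∂u_i/∂c_i = α_i − 1, so village i contributes w_i if α_i > 1, else 0.
α_i > 1 for i ∈ {2}; NE contributions (0, 9), G = 9.
u_1 = (4 − 0) + 0.46·9 = 8.14.

8.14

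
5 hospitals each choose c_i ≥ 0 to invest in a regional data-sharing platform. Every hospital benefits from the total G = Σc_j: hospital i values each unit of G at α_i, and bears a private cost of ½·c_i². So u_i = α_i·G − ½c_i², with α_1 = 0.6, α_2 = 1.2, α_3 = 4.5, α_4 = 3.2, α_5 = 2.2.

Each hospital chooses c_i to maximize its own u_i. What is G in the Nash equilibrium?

11.7

Hospital i's FOC: ∂u_i/∂c_i = α_i − c_i = 0, so c_i* = α_i.
NE contributions = (0.6, 1.2, 4.5, 3.2, 2.2); G = 11.7.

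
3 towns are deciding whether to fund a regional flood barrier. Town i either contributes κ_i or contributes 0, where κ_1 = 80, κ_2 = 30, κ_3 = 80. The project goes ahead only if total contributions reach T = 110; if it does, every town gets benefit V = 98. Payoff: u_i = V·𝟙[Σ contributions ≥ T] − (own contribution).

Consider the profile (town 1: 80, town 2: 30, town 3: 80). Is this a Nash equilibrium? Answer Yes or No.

No

Total = 190 ≥ 110: provided.
Town 1 (pledges 80, payoff 18): dropping to 0 → total 110, payoff 98. Profitable deviation.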